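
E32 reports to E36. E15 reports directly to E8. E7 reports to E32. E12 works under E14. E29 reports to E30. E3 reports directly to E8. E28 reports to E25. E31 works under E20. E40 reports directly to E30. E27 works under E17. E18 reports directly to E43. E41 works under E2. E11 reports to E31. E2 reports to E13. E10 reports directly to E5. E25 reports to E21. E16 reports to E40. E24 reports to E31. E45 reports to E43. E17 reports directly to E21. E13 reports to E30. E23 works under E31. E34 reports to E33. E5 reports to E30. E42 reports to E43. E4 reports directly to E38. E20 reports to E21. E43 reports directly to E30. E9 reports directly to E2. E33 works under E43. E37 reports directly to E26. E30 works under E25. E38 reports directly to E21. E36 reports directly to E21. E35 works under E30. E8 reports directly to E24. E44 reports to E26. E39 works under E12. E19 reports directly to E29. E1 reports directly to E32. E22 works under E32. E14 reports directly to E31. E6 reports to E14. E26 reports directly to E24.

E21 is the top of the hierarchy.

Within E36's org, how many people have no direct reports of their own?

3

The people in E36's organization with no one reporting to them are E7, E22, E1. That is 3.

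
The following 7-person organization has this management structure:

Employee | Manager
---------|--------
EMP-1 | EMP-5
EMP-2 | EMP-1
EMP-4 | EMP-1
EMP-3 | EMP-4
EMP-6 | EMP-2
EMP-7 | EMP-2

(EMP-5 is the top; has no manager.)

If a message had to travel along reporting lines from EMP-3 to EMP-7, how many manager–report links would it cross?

4

EMP-3 is 2 levels below EMP-1, and EMP-7 is 2 levels below EMP-1 (their lowest common manager). The shortest path runs up from EMP-3 to EMP-1 and back down to EMP-7: 2 + 2 = 4 links.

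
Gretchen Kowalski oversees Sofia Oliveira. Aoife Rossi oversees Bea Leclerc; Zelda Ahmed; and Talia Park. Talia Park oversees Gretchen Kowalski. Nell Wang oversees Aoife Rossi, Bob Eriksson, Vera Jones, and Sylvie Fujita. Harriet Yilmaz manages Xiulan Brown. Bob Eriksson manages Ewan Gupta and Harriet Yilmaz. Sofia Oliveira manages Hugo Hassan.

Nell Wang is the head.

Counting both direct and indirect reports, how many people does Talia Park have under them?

Talia Park directly manages Gretchen Kowalski. Under Gretchen Kowalski: Sofia Oliveira, Hugo Hassan (2). That's 3 in total.

3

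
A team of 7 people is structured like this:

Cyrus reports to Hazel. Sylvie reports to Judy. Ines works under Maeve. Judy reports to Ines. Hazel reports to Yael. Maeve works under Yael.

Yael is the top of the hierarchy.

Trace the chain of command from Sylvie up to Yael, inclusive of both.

Sylvie reports to Judy. Judy reports to Ines. Ines reports to Maeve. Maeve reports to Yael. Yael is at the top.

Sylvie -> Judy -> Ines -> Maeve -> Yael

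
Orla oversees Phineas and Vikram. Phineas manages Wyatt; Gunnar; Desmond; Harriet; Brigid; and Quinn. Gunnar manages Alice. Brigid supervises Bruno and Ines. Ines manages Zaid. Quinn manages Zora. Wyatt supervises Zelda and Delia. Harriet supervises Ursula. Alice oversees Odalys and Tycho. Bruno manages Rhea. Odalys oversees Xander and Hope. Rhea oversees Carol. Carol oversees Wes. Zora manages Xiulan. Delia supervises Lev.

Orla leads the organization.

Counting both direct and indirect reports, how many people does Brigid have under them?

6

Brigid directly manages Ines, Bruno. Under Ines: Zaid (1). Under Bruno: Rhea, Carol, Wes (3). So Brigid's organization is 2 direct reports plus everyone under them: 2 + 4 = 6.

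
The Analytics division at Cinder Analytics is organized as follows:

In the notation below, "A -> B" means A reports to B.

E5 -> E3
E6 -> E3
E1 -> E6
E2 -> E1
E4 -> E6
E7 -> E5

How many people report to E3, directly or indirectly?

6

E3 directly manages E6, E5. Under E6: E4, E1, E2 (3). Under E5: E7 (1). So E3's organization is 2 direct reports plus everyone under them: 4 + 2 = 6.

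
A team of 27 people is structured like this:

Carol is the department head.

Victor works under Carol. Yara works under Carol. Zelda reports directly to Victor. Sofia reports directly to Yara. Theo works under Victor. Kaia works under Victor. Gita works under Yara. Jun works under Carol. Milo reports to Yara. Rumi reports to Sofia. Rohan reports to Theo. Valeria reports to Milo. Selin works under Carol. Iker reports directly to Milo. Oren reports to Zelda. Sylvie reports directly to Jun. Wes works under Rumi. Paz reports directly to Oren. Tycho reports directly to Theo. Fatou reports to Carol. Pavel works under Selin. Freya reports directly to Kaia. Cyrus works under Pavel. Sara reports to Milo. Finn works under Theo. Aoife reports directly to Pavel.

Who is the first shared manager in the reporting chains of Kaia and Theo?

Kaia's chain of managers is Victor, Carol. Theo's chain of managers is Victor, Carol. The first manager that appears in both chains is Victor.

Victor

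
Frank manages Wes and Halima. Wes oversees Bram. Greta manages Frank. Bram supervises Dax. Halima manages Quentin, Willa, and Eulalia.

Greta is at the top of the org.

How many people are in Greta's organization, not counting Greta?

8

Greta directly manages Frank. Under Frank: Halima, Quentin, Willa, Eulalia, Wes, Bram, Dax (7). That's 8 in total.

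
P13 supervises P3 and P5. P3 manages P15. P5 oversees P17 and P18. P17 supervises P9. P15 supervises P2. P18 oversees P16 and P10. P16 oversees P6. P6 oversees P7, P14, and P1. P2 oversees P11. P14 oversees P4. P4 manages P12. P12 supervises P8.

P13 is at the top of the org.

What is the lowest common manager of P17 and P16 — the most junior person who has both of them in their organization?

P17's chain of managers is P5, P13. P16's chain of managers is P18, P5, P13. The first manager that appears in both chains is P5.

P5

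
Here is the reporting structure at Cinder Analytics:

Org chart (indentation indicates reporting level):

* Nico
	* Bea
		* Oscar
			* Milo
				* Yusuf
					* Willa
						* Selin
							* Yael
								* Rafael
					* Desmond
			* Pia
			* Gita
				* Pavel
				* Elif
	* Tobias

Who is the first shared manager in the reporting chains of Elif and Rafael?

Elif's chain of managers is Gita, Oscar, Bea, Nico. Rafael's chain of managers is Yael, Selin, Willa, Yusuf, Milo, Oscar, Bea, Nico. The first manager that appears in both chains is Oscar.

Oscar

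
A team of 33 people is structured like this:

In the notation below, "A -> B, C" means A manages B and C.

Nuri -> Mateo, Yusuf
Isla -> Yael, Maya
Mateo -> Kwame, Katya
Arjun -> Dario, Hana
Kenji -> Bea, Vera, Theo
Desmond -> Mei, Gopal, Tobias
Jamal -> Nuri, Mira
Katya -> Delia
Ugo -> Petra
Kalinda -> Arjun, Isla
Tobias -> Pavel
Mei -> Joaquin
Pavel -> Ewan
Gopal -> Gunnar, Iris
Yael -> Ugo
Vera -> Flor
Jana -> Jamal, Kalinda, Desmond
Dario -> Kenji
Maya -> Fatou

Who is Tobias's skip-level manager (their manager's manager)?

Jana

Tobias reports to Desmond, and Desmond reports to Jana. So Tobias's skip-level manager is Jana.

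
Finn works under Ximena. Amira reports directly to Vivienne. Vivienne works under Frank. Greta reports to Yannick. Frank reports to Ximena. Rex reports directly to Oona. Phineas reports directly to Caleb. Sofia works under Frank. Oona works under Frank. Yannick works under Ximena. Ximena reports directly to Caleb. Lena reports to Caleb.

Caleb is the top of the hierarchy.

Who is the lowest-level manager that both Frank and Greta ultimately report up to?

Ximena

Frank's chain of managers is Ximena, Caleb. Greta's chain of managers is Yannick, Ximena, Caleb. The first manager that appears in both chains is Ximena.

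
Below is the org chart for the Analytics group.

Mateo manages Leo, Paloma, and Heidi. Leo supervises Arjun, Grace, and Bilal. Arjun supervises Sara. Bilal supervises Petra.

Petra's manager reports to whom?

Petra reports to Bilal, and Bilal reports to Leo. So Petra's skip-level manager is Leo.

Leo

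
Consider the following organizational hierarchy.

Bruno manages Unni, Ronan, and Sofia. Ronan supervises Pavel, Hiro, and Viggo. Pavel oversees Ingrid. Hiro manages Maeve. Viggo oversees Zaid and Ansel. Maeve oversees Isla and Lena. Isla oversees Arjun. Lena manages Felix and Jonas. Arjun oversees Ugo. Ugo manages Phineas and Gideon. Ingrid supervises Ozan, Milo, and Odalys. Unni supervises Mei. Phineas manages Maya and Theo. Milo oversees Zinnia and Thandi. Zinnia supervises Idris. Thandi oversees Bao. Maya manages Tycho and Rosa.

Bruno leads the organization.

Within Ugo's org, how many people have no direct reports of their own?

4

The people in Ugo's organization with no one reporting to them are Gideon, Theo, Tycho, Rosa. That is 4.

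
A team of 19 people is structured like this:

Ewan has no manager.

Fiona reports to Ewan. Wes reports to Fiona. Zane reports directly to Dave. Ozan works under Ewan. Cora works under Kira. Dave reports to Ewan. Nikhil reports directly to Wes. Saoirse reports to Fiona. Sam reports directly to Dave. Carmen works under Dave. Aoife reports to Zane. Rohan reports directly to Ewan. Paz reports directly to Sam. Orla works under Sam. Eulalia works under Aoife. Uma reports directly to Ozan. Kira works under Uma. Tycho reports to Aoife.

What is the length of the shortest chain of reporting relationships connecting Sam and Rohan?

3

Sam is 2 levels below Ewan, and Rohan is 1 level below Ewan (their lowest common manager). The shortest path runs up from Sam to Ewan and back down to Rohan: 2 + 1 = 3 links.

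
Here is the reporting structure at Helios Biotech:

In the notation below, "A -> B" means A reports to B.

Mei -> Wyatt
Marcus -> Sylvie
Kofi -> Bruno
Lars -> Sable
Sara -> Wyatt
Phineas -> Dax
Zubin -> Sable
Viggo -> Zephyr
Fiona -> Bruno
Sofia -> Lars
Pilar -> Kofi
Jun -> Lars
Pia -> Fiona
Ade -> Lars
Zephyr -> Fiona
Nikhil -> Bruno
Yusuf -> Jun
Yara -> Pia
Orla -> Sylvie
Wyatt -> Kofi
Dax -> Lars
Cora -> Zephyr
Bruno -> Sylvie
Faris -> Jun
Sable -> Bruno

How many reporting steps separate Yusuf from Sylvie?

5

Chain from Yusuf up to Sylvie: Yusuf → Jun → Lars → Sable → Bruno → Sylvie. That is 5 steps up, so Yusuf is 5 levels below Sylvie.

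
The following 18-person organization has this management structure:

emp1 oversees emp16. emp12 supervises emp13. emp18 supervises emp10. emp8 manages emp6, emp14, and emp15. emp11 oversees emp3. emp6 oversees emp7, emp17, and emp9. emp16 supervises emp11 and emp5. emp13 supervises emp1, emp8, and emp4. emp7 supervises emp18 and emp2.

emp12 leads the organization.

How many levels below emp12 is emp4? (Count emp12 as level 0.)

2

Chain from emp4 up to emp12: emp4 → emp13 → emp12. That is 2 steps up, so emp4 is 2 levels below emp12.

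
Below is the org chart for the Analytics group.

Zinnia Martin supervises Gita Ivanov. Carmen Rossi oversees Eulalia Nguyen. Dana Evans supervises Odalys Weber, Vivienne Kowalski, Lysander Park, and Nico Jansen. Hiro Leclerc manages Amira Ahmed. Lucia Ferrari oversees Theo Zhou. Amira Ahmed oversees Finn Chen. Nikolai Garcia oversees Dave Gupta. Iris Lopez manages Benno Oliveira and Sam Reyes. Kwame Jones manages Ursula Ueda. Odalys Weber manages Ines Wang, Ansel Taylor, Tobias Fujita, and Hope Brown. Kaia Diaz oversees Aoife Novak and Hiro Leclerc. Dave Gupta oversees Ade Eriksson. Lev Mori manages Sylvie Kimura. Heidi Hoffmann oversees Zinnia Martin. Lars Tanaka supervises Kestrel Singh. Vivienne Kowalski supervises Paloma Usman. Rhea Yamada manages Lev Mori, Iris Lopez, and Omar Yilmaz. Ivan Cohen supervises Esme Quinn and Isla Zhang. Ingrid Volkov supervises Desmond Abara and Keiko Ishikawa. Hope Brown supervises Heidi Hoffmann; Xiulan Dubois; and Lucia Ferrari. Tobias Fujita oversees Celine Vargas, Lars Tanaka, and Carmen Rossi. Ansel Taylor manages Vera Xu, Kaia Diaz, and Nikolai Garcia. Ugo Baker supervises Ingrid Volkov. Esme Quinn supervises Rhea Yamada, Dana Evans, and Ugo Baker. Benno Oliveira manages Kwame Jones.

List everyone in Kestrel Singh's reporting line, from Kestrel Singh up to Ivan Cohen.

Kestrel Singh reports to Lars Tanaka. Lars Tanaka reports to Tobias Fujita. Tobias Fujita reports to Odalys Weber. Odalys Weber reports to Dana Evans. Dana Evans reports to Esme Quinn. Esme Quinn reports to Ivan Cohen. Ivan Cohen is at the top.

Kestrel Singh -> Lars Tanaka -> Tobias Fujita -> Odalys Weber -> Dana Evans -> Esme Quinn -> Ivan Cohen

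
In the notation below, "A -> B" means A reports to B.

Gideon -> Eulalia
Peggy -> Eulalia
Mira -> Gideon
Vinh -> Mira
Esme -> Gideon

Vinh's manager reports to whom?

Gideon

Vinh reports to Mira, and Mira reports to Gideon. So Vinh's skip-level manager is Gideon.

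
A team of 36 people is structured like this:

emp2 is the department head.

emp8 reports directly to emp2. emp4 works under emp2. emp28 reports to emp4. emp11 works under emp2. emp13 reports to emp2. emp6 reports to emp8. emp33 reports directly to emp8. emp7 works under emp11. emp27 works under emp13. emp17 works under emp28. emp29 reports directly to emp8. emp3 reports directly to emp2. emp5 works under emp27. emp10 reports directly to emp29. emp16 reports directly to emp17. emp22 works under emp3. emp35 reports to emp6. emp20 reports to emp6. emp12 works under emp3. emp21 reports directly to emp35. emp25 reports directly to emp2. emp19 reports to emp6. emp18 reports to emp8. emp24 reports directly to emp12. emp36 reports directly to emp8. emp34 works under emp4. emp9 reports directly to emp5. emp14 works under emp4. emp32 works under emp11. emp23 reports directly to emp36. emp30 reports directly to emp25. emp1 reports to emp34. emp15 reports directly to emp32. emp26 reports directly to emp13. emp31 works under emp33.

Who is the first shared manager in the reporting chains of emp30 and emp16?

emp30's chain of managers is emp25, emp2. emp16's chain of managers is emp17, emp28, emp4, emp2. The first manager that appears in both chains is emp2.

emp2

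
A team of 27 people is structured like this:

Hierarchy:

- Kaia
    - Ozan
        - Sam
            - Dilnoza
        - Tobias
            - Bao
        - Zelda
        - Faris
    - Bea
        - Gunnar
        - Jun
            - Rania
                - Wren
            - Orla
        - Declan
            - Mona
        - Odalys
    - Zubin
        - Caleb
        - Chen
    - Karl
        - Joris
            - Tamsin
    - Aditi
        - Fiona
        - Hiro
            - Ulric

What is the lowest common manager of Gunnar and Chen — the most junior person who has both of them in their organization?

Gunnar's chain of managers is Bea, Kaia. Chen's chain of managers is Zubin, Kaia. The first manager that appears in both chains is Kaia.

Kaia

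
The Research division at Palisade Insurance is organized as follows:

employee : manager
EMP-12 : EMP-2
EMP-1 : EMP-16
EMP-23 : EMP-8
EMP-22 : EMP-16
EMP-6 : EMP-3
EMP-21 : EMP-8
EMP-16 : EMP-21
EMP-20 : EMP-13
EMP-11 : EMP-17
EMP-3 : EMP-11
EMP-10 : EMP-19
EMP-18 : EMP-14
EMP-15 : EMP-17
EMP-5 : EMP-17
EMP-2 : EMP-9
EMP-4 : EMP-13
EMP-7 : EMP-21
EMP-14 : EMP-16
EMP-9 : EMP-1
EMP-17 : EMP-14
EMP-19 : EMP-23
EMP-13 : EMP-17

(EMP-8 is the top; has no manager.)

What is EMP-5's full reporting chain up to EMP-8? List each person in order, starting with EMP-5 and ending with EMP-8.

EMP-5 reports to EMP-17. EMP-17 reports to EMP-14. EMP-14 reports to EMP-16. EMP-16 reports to EMP-21. EMP-21 reports to EMP-8. EMP-8 is at the top.

EMP-5 -> EMP-17 -> EMP-14 -> EMP-16 -> EMP-21 -> EMP-8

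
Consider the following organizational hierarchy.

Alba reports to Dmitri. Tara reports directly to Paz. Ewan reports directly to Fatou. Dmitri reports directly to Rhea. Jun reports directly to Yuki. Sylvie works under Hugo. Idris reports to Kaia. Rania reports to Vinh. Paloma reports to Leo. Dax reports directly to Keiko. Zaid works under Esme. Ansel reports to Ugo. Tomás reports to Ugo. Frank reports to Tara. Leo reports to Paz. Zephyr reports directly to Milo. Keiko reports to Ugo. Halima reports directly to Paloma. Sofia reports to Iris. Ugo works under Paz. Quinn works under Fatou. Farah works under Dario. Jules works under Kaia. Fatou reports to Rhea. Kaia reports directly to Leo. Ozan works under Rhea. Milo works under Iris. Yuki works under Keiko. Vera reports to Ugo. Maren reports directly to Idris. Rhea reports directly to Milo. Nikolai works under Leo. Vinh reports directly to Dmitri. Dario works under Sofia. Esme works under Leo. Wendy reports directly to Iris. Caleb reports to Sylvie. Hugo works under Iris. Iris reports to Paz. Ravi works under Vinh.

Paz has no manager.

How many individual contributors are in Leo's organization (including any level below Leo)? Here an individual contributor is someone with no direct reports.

The people in Leo's organization with no one reporting to them are Halima, Nikolai, Jules, Maren, Zaid. That is 5.

5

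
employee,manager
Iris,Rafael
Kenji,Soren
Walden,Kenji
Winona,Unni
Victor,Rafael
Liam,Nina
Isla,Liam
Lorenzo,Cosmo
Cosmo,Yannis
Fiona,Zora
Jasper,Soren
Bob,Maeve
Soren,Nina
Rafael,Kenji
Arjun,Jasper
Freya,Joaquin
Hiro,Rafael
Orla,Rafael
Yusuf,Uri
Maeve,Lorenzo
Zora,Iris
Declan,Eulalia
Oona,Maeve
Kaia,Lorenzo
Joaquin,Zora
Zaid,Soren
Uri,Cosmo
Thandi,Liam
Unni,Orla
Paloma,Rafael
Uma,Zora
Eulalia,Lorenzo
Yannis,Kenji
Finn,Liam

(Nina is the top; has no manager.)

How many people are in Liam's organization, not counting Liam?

3

Liam directly manages Thandi, Finn, Isla. Thandi has no reports. Finn has no reports. Isla has no reports. So Liam's organization is 3 direct reports plus everyone under them: 1 + 1 + 1 = 3.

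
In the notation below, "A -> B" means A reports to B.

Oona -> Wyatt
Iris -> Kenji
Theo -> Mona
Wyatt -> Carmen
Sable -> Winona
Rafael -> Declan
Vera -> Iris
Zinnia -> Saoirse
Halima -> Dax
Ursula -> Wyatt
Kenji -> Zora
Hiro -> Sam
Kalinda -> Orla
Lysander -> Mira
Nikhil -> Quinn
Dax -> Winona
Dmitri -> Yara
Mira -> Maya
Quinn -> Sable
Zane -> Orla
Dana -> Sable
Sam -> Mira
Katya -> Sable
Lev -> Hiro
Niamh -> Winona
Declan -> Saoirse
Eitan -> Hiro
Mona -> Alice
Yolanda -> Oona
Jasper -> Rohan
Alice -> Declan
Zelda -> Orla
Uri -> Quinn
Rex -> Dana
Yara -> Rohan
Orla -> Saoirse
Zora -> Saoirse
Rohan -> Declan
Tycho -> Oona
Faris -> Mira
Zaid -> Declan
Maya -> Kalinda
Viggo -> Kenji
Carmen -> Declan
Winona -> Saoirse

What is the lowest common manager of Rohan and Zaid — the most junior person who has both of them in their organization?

Rohan's chain of managers is Declan, Saoirse. Zaid's chain of managers is Declan, Saoirse. The first manager that appears in both chains is Declan.

Declan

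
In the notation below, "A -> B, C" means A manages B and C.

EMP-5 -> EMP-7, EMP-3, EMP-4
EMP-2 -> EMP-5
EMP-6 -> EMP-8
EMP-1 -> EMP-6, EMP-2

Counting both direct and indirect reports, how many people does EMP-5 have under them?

EMP-5 directly manages EMP-7, EMP-3, EMP-4. EMP-7 has no reports. EMP-3 has no reports. EMP-4 has no reports. So EMP-5's organization is 3 direct reports plus everyone under them: 1 + 1 + 1 = 3.

3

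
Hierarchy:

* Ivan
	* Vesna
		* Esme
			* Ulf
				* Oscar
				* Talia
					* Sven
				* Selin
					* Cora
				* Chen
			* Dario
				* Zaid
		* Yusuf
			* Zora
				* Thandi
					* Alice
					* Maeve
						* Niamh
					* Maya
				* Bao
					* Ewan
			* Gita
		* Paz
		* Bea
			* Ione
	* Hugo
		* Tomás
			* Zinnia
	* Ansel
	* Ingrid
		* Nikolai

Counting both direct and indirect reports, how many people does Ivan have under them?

Ivan directly manages Vesna, Hugo, Ansel, Ingrid. Under Vesna: Bea, Ione, Paz, Yusuf, Gita, Zora, Bao, Ewan, Thandi, Maya, Maeve, Niamh, Alice, Esme, Dario, Zaid, Ulf, Chen, Selin, Cora, Talia, Sven, Oscar (23). Under Hugo: Tomás, Zinnia (2). Ansel has no reports. Under Ingrid: Nikolai (1). So Ivan's organization is 4 direct reports plus everyone under them: 24 + 3 + 1 + 2 = 30.

30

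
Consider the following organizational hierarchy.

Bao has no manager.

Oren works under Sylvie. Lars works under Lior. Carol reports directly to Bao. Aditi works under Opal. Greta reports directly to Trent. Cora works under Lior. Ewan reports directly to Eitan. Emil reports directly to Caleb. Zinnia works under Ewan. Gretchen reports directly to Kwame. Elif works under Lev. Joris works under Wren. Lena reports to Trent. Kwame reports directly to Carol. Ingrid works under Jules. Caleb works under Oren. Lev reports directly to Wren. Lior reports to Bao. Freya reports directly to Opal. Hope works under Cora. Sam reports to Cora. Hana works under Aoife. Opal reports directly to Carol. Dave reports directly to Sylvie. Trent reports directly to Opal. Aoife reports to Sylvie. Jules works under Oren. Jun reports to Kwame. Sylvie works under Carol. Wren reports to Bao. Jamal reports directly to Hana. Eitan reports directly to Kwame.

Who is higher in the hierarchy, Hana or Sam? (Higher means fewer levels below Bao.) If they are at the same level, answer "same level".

Sam

Hana is 4 levels below Bao; Sam is 3. Sam is higher.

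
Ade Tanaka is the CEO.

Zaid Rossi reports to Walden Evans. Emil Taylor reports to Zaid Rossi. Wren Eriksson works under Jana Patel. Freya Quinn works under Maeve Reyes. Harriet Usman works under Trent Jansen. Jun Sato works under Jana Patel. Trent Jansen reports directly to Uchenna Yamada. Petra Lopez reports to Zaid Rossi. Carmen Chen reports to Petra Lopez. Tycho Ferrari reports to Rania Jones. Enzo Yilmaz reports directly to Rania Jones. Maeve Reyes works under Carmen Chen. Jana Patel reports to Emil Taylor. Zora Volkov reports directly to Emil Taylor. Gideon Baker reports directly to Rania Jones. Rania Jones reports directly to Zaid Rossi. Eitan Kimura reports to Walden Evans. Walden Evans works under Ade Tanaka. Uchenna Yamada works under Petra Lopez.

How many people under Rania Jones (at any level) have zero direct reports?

3

The people in Rania Jones's organization with no one reporting to them are Tycho Ferrari, Gideon Baker, Enzo Yilmaz. That is 3.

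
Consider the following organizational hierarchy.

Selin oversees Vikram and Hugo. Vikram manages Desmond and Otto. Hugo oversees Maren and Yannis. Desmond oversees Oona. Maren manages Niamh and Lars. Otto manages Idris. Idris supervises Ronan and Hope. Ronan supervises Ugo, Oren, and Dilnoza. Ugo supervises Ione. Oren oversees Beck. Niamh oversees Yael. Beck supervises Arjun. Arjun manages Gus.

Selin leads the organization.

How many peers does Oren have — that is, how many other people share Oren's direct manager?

2

Oren reports to Ronan. Ronan's other direct reports are Ugo, Dilnoza — 2 peers.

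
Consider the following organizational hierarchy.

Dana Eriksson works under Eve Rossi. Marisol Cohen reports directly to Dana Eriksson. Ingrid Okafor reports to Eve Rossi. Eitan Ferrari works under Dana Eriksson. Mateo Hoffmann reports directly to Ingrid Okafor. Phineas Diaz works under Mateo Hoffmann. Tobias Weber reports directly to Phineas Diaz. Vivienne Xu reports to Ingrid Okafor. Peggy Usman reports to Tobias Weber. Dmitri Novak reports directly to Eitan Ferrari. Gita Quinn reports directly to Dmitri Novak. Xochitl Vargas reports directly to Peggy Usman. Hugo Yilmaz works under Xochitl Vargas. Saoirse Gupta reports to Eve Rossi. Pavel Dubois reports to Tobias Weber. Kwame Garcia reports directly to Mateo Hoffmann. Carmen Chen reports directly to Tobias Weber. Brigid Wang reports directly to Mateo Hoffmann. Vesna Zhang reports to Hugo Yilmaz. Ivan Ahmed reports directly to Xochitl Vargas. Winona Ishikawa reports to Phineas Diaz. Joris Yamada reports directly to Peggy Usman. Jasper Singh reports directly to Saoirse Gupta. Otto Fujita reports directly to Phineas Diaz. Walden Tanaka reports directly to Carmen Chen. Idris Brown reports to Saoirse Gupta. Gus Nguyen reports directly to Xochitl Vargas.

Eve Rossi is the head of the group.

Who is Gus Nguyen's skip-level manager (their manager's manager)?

Peggy Usman

Gus Nguyen reports to Xochitl Vargas, and Xochitl Vargas reports to Peggy Usman. So Gus Nguyen's skip-level manager is Peggy Usman.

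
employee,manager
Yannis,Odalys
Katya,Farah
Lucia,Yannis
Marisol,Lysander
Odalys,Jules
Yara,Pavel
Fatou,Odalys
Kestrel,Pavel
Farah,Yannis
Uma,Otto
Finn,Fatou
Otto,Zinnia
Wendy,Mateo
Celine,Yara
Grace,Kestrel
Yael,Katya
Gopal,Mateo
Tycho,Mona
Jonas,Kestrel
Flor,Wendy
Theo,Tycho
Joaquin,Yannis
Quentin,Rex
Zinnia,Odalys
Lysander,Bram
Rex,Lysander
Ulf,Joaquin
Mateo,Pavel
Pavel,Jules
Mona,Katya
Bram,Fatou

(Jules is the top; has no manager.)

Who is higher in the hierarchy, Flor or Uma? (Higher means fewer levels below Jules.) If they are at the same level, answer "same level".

same level

Both Flor and Uma are 4 levels below Jules.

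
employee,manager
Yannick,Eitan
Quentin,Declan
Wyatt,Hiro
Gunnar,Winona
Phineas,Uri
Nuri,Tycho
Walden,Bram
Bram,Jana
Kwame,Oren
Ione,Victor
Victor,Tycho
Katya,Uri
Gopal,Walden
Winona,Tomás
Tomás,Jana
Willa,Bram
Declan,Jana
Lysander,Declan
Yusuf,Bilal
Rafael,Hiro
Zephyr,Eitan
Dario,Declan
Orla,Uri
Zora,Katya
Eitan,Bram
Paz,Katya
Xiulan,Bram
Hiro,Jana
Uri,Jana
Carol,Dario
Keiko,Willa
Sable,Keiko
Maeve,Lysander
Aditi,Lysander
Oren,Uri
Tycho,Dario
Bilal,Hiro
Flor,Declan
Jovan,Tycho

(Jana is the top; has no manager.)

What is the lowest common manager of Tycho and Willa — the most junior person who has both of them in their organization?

Tycho's chain of managers is Dario, Declan, Jana. Willa's chain of managers is Bram, Jana. The first manager that appears in both chains is Jana.

Jana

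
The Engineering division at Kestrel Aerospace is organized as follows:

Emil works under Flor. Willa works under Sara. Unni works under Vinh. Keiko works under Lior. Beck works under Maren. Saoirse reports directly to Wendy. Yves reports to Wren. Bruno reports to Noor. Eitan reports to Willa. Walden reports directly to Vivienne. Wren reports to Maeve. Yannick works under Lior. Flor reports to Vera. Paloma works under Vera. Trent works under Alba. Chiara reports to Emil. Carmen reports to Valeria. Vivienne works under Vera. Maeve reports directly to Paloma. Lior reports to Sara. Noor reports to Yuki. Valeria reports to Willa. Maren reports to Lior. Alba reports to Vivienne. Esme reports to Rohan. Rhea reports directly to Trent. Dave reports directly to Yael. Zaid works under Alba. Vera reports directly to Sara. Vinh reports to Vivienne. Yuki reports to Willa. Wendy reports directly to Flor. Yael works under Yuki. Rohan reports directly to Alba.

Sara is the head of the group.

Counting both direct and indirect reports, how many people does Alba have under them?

5

Alba directly manages Trent, Rohan, Zaid. Under Trent: Rhea (1). Under Rohan: Esme (1). Zaid has no reports. So Alba's organization is 3 direct reports plus everyone under them: 2 + 2 + 1 = 5.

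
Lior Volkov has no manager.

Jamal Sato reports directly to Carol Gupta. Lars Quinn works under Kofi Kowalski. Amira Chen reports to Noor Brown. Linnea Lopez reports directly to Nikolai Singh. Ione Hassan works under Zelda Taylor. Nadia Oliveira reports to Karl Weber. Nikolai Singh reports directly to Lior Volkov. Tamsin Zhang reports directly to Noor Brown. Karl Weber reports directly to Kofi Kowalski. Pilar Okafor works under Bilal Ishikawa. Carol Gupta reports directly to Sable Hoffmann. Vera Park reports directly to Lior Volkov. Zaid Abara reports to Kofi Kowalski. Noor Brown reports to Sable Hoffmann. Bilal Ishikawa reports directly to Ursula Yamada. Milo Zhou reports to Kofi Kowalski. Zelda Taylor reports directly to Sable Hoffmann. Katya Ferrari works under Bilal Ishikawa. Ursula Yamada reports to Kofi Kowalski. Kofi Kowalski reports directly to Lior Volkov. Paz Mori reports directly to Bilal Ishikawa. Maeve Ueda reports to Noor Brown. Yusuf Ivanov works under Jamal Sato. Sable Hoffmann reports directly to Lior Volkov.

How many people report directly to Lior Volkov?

4

Lior Volkov directly manages Kofi Kowalski, Vera Park, Sable Hoffmann, Nikolai Singh. That is 4 direct reports.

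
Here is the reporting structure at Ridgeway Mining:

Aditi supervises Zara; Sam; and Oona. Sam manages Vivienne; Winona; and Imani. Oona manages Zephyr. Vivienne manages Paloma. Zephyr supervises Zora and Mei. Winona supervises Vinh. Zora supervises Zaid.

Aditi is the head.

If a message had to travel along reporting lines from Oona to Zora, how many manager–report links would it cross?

2

Zora is in Oona's organization: the chain from Zora up to Oona is Zora → Zephyr → Oona, which is 2 links.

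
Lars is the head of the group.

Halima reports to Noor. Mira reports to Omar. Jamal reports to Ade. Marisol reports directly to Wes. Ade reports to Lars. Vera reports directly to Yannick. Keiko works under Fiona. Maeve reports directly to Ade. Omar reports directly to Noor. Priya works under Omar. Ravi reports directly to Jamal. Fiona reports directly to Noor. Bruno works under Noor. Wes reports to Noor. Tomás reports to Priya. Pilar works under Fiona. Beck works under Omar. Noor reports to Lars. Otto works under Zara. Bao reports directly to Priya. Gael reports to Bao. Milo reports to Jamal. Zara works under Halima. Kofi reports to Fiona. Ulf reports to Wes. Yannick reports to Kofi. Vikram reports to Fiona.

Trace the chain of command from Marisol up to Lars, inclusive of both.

Marisol -> Wes -> Noor -> Lars

Marisol reports to Wes. Wes reports to Noor. Noor reports to Lars. Lars is at the top.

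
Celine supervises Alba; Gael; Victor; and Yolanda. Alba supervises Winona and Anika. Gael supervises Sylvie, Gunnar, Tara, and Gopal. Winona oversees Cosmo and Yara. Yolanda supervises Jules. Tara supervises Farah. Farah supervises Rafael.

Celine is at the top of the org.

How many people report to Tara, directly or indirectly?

Tara directly manages Farah. Under Farah: Rafael (1). That's 2 in total.

2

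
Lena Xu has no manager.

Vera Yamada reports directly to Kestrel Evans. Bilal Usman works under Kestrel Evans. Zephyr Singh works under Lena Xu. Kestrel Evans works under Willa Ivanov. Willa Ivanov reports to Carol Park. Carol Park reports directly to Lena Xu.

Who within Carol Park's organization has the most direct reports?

Direct-report counts within Carol Park's organization: Carol Park has 1; Willa Ivanov has 1; Kestrel Evans has 2. The largest is 2, held by Kestrel Evans.

Kestrel Evans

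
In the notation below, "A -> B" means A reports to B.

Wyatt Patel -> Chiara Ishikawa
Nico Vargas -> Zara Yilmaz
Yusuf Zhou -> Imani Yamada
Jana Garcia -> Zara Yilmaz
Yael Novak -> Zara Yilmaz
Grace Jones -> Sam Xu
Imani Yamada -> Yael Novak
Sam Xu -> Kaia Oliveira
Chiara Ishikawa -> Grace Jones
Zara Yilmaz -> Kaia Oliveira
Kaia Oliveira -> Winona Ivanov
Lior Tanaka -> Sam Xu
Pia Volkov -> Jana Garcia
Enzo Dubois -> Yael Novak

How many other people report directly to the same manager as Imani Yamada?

1

Imani Yamada reports to Yael Novak. Yael Novak's other direct reports are Enzo Dubois — 1 peer.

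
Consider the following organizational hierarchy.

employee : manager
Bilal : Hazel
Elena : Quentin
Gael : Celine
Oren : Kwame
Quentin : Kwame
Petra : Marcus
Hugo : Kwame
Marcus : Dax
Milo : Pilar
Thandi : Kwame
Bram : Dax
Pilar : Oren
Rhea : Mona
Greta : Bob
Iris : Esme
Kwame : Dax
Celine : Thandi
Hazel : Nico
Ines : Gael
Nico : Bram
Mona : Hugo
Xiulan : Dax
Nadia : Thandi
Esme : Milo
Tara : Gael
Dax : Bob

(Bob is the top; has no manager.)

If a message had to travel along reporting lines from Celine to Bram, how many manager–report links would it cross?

Celine is 3 levels below Dax, and Bram is 1 level below Dax (their lowest common manager). The shortest path runs up from Celine to Dax and back down to Bram: 3 + 1 = 4 links.

4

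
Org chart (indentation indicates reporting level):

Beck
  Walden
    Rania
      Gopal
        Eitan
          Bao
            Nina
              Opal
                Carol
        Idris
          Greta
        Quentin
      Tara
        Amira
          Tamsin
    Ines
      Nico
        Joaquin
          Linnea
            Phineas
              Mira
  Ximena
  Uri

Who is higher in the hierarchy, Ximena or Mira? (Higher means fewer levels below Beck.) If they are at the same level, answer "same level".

Ximena is 1 level below Beck; Mira is 7. Ximena is higher.

Ximena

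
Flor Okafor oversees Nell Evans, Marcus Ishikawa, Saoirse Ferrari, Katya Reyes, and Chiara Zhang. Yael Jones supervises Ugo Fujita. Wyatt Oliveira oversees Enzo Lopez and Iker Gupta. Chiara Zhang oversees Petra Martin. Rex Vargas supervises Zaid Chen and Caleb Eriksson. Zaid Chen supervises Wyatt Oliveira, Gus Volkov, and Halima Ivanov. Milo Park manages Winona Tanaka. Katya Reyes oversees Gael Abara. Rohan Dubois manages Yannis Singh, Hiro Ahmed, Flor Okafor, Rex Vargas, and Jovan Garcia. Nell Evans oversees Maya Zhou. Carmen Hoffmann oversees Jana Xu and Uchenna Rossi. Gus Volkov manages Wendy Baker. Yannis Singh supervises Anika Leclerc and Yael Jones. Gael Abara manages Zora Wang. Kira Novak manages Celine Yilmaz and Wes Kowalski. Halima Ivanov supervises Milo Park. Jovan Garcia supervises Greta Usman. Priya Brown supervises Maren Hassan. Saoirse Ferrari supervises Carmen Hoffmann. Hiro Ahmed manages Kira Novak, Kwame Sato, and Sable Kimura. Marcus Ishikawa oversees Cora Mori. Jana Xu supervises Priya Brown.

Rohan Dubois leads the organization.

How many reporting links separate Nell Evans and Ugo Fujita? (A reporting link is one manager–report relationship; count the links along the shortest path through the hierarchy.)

Nell Evans is 2 levels below Rohan Dubois, and Ugo Fujita is 3 levels below Rohan Dubois (their lowest common manager). The shortest path runs up from Nell Evans to Rohan Dubois and back down to Ugo Fujita: 2 + 3 = 5 links.

5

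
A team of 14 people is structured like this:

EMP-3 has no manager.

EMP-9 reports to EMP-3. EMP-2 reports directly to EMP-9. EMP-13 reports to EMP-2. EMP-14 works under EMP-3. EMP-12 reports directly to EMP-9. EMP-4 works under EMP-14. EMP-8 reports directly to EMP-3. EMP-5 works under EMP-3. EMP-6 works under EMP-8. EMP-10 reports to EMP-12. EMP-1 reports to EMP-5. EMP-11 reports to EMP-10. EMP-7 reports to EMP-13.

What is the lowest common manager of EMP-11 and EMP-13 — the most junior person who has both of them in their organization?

EMP-9

EMP-11's chain of managers is EMP-10, EMP-12, EMP-9, EMP-3. EMP-13's chain of managers is EMP-2, EMP-9, EMP-3. The first manager that appears in both chains is EMP-9.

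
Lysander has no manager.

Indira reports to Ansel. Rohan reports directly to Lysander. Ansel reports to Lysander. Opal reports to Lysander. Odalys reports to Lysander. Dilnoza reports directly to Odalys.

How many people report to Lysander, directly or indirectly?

6

Lysander directly manages Rohan, Ansel, Opal, Odalys. Rohan has no reports. Under Ansel: Indira (1). Opal has no reports. Under Odalys: Dilnoza (1). So Lysander's organization is 4 direct reports plus everyone under them: 1 + 2 + 1 + 2 = 6.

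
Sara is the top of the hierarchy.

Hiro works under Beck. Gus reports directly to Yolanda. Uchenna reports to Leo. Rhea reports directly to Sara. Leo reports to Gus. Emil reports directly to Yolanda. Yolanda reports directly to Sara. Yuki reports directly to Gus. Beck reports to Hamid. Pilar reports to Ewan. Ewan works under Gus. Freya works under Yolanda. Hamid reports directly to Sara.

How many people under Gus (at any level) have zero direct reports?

3

The people in Gus's organization with no one reporting to them are Uchenna, Yuki, Pilar. That is 3.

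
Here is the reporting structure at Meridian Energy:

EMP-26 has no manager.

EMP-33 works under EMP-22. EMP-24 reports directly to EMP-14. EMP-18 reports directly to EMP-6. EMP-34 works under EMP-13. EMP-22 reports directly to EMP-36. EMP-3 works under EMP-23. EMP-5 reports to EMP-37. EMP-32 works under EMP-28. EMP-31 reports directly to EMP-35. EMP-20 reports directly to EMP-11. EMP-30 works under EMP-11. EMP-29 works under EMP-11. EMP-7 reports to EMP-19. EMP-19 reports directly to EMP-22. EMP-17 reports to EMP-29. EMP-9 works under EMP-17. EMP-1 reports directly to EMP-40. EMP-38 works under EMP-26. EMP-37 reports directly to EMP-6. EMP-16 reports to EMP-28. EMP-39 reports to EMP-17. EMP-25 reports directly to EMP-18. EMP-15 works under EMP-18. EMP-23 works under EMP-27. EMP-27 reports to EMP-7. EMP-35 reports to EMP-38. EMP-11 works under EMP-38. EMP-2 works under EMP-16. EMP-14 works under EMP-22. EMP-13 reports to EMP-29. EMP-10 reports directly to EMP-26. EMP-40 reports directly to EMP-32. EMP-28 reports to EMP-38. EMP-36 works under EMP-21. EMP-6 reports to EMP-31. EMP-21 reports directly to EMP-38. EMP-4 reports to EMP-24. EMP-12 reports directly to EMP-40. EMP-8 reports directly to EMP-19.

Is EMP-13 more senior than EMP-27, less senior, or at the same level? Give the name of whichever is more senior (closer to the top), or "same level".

EMP-13 is 4 levels below EMP-26; EMP-27 is 7. EMP-13 is higher.

EMP-13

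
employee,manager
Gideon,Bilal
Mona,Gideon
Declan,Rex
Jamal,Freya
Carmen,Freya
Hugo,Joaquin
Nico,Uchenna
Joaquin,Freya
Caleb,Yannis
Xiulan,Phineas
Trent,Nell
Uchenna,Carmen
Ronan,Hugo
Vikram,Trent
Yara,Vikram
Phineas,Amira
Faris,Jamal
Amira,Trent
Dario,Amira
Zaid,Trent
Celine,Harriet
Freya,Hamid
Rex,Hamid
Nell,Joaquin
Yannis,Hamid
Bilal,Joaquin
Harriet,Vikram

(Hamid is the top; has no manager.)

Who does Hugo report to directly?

Joaquin

Hugo reports directly to Joaquin.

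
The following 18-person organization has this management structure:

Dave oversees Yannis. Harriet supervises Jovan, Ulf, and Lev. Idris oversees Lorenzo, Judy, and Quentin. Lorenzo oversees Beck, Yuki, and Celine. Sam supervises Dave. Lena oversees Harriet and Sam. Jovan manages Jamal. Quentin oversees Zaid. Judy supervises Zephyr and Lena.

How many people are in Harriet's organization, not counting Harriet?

4

Harriet directly manages Jovan, Ulf, Lev. Under Jovan: Jamal (1). Ulf has no reports. Lev has no reports. So Harriet's organization is 3 direct reports plus everyone under them: 2 + 1 + 1 = 4.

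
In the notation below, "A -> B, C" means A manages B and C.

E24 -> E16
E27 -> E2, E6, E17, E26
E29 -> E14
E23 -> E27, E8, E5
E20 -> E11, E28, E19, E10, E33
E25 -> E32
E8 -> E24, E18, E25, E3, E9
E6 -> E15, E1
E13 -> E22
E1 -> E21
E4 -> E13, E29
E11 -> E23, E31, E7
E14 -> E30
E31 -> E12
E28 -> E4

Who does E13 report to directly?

E13 reports directly to E4.

E4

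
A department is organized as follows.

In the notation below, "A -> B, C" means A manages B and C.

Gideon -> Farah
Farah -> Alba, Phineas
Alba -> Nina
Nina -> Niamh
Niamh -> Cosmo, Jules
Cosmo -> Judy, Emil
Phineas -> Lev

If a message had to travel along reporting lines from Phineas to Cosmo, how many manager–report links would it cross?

Phineas is 1 level below Farah, and Cosmo is 4 levels below Farah (their lowest common manager). The shortest path runs up from Phineas to Farah and back down to Cosmo: 1 + 4 = 5 links.

5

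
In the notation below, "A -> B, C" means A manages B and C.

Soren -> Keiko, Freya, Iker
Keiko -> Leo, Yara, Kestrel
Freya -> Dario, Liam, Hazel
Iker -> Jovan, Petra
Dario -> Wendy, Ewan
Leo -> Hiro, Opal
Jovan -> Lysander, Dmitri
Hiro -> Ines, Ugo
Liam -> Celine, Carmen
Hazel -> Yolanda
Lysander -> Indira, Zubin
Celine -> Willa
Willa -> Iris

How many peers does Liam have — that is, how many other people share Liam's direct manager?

2

Liam reports to Freya. Freya's other direct reports are Dario, Hazel — 2 peers.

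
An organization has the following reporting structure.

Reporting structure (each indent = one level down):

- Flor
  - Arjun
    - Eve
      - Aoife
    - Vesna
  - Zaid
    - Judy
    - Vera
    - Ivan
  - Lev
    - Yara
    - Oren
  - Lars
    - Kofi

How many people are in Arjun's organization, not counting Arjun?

3

Arjun directly manages Eve, Vesna. Under Eve: Aoife (1). Vesna has no reports. So Arjun's organization is 2 direct reports plus everyone under them: 2 + 1 = 3.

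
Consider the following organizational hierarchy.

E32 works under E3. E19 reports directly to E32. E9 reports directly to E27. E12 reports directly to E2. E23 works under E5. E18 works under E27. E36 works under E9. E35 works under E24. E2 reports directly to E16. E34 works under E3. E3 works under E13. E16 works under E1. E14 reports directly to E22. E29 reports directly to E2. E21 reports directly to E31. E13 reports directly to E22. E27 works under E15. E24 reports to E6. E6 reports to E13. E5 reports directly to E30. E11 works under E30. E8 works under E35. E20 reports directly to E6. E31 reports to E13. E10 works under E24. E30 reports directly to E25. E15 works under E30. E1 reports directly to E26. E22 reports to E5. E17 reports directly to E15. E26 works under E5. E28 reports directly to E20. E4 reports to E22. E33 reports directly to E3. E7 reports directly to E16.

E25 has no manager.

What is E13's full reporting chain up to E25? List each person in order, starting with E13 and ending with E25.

E13 -> E22 -> E5 -> E30 -> E25

E13 reports to E22. E22 reports to E5. E5 reports to E30. E30 reports to E25. E25 is at the top.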